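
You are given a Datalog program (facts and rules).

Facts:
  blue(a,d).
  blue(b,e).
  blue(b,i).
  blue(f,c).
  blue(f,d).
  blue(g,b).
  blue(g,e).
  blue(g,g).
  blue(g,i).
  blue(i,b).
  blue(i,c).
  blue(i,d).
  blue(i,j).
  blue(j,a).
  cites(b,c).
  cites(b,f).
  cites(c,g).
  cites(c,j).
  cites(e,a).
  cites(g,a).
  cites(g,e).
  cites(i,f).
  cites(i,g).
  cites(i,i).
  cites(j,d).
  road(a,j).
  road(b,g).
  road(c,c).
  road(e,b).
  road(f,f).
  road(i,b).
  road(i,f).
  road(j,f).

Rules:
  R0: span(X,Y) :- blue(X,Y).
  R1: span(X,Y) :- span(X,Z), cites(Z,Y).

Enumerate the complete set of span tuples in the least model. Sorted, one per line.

round 1: derive span(a,d) via R0 from blue(a,d)
round 1: derive span(b,e) via R0 from blue(b,e)
round 1: derive span(b,i) via R0 from blue(b,i)
round 1: derive span(f,c) via R0 from blue(f,c)
round 1: derive span(f,d) via R0 from blue(f,d)
round 1: derive span(g,b) via R0 from blue(g,b)
round 1: derive span(g,e) via R0 from blue(g,e)
round 1: derive span(g,g) via R0 from blue(g,g)
round 1: derive span(g,i) via R0 from blue(g,i)
round 1: derive span(i,b) via R0 from blue(i,b)
round 1: derive span(i,c) via R0 from blue(i,c)
round 1: derive span(i,d) via R0 from blue(i,d)
round 1: derive span(i,j) via R0 from blue(i,j)
round 1: derive span(j,a) via R0 from blue(j,a)
round 2: derive span(b,a) via R1 from span(b,e), cites(e,a)
round 2: derive span(b,f) via R1 from span(b,i), cites(i,f)
round 2: derive span(b,g) via R1 from span(b,i), cites(i,g)
round 2: derive span(f,g) via R1 from span(f,c), cites(c,g)
round 2: derive span(f,j) via R1 from span(f,c), cites(c,j)
round 2: derive span(g,a) via R1 from span(g,e), cites(e,a)
round 2: derive span(g,c) via R1 from span(g,b), cites(b,c)
round 2: derive span(g,f) via R1 from span(g,b), cites(b,f)
round 2: derive span(i,f) via R1 from span(i,b), cites(b,f)
round 2: derive span(i,g) via R1 from span(i,c), cites(c,g)
round 3: derive span(f,a) via R1 from span(f,g), cites(g,a)
round 3: derive span(f,e) via R1 from span(f,g), cites(g,e)
round 3: derive span(g,j) via R1 from span(g,c), cites(c,j)
round 3: derive span(i,a) via R1 from span(i,g), cites(g,a)
round 3: derive span(i,e) via R1 from span(i,g), cites(g,e)
round 4: derive span(g,d) via R1 from span(g,j), cites(j,d)

span(a,d)
span(b,a)
span(b,e)
span(b,f)
span(b,g)
span(b,i)
span(f,a)
span(f,c)
span(f,d)
span(f,e)
span(f,g)
span(f,j)
span(g,a)
span(g,b)
span(g,c)
span(g,d)
span(g,e)
span(g,f)
span(g,g)
span(g,i)
span(g,j)
span(i,a)
span(i,b)
span(i,c)
span(i,d)
span(i,e)
span(i,f)
span(i,g)
span(i,j)
span(j,a)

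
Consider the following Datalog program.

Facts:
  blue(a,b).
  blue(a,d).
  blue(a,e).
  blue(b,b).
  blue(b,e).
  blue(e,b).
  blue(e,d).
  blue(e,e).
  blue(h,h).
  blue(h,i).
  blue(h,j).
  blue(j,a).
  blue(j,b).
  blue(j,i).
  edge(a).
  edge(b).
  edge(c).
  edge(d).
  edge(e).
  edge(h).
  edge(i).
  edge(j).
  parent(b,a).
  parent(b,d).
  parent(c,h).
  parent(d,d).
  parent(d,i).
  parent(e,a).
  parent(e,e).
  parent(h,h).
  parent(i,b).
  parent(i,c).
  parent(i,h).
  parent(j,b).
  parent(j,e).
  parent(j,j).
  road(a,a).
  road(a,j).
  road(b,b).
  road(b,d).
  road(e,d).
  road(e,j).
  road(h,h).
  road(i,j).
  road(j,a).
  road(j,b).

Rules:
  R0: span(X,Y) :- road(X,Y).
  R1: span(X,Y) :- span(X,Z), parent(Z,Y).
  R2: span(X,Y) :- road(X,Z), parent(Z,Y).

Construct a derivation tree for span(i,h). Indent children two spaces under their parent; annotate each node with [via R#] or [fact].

round 1: derive span(a,a) via R0 from road(a,a)
round 1: derive span(a,j) via R0 from road(a,j)
round 1: derive span(b,b) via R0 from road(b,b)
round 1: derive span(b,d) via R0 from road(b,d)
round 1: derive span(e,d) via R0 from road(e,d)
round 1: derive span(e,j) via R0 from road(e,j)
round 1: derive span(h,h) via R0 from road(h,h)
round 1: derive span(i,j) via R0 from road(i,j)
round 1: derive span(j,a) via R0 from road(j,a)
round 1: derive span(j,b) via R0 from road(j,b)
round 1: derive span(a,b) via R2 from road(a,j), parent(j,b)
round 1: derive span(a,e) via R2 from road(a,j), parent(j,e)
round 1: derive span(b,a) via R2 from road(b,b), parent(b,a)
round 1: derive span(b,i) via R2 from road(b,d), parent(d,i)
round 1: derive span(e,b) via R2 from road(e,j), parent(j,b)
round 1: derive span(e,e) via R2 from road(e,j), parent(j,e)
round 1: derive span(e,i) via R2 from road(e,d), parent(d,i)
round 1: derive span(i,b) via R2 from road(i,j), parent(j,b)
round 1: derive span(i,e) via R2 from road(i,j), parent(j,e)
round 1: derive span(j,d) via R2 from road(j,b), parent(b,d)
round 2: derive span(a,d) via R1 from span(a,b), parent(b,d)
round 2: derive span(b,c) via R1 from span(b,i), parent(i,c)
round 2: derive span(b,h) via R1 from span(b,i), parent(i,h)
round 2: derive span(e,a) via R1 from span(e,b), parent(b,a)
round 2: derive span(e,c) via R1 from span(e,i), parent(i,c)
round 2: derive span(e,h) via R1 from span(e,i), parent(i,h)
round 2: derive span(i,a) via R1 from span(i,b), parent(b,a)
round 2: derive span(i,d) via R1 from span(i,b), parent(b,d)
round 2: derive span(j,i) via R1 from span(j,d), parent(d,i)
round 3: derive span(a,i) via R1 from span(a,d), parent(d,i)
round 3: derive span(i,i) via R1 from span(i,d), parent(d,i)
round 3: derive span(j,c) via R1 from span(j,i), parent(i,c)
round 3: derive span(j,h) via R1 from span(j,i), parent(i,h)
round 4: derive span(a,c) via R1 from span(a,i), parent(i,c)
round 4: derive span(a,h) via R1 from span(a,i), parent(i,h)
round 4: derive span(i,c) via R1 from span(i,i), parent(i,c)
round 4: derive span(i,h) via R1 from span(i,i), parent(i,h)

span(i,h)  [via R1]
  span(i,i)  [via R1]
    span(i,d)  [via R1]
      span(i,b)  [via R2]
        road(i,j)  [fact]
        parent(j,b)  [fact]
      parent(b,d)  [fact]
    parent(d,i)  [fact]
  parent(i,h)  [fact]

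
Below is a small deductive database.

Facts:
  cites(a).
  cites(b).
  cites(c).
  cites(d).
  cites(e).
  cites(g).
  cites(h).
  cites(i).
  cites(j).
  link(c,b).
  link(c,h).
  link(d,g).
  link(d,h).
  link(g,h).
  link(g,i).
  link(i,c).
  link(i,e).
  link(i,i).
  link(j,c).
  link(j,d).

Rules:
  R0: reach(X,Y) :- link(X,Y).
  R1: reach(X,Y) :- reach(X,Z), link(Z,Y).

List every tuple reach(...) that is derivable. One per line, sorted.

round 1: derive reach(c,b) via R0 from link(c,b)
round 1: derive reach(c,h) via R0 from link(c,h)
round 1: derive reach(d,g) via R0 from link(d,g)
round 1: derive reach(d,h) via R0 from link(d,h)
round 1: derive reach(g,h) via R0 from link(g,h)
round 1: derive reach(g,i) via R0 from link(g,i)
round 1: derive reach(i,c) via R0 from link(i,c)
round 1: derive reach(i,e) via R0 from link(i,e)
round 1: derive reach(i,i) via R0 from link(i,i)
round 1: derive reach(j,c) via R0 from link(j,c)
round 1: derive reach(j,d) via R0 from link(j,d)
round 2: derive reach(d,i) via R1 from reach(d,g), link(g,i)
round 2: derive reach(g,c) via R1 from reach(g,i), link(i,c)
round 2: derive reach(g,e) via R1 from reach(g,i), link(i,e)
round 2: derive reach(i,b) via R1 from reach(i,c), link(c,b)
round 2: derive reach(i,h) via R1 from reach(i,c), link(c,h)
round 2: derive reach(j,b) via R1 from reach(j,c), link(c,b)
round 2: derive reach(j,g) via R1 from reach(j,d), link(d,g)
round 2: derive reach(j,h) via R1 from reach(j,c), link(c,h)
round 3: derive reach(d,c) via R1 from reach(d,i), link(i,c)
round 3: derive reach(d,e) via R1 from reach(d,i), link(i,e)
round 3: derive reach(g,b) via R1 from reach(g,c), link(c,b)
round 3: derive reach(j,i) via R1 from reach(j,g), link(g,i)
round 4: derive reach(d,b) via R1 from reach(d,c), link(c,b)
round 4: derive reach(j,e) via R1 from reach(j,i), link(i,e)

reach(c,b)
reach(c,h)
reach(d,b)
reach(d,c)
reach(d,e)
reach(d,g)
reach(d,h)
reach(d,i)
reach(g,b)
reach(g,c)
reach(g,e)
reach(g,h)
reach(g,i)
reach(i,b)
reach(i,c)
reach(i,e)
reach(i,h)
reach(i,i)
reach(j,b)
reach(j,c)
reach(j,d)
reach(j,e)
reach(j,g)
reach(j,h)
reach(j,i)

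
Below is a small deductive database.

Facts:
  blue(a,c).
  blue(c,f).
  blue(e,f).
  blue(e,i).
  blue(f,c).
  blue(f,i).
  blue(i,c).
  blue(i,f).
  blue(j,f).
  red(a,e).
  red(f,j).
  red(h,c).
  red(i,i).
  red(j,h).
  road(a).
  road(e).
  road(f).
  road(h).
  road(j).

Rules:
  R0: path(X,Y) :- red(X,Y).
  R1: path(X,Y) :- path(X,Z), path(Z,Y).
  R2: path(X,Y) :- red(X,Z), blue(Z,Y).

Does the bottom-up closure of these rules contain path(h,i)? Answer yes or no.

round 1: derive path(a,e) via R0 from red(a,e)
round 1: derive path(f,j) via R0 from red(f,j)
round 1: derive path(h,c) via R0 from red(h,c)
round 1: derive path(i,i) via R0 from red(i,i)
round 1: derive path(j,h) via R0 from red(j,h)
round 1: derive path(a,f) via R2 from red(a,e), blue(e,f)
round 1: derive path(a,i) via R2 from red(a,e), blue(e,i)
round 1: derive path(f,f) via R2 from red(f,j), blue(j,f)
round 1: derive path(h,f) via R2 from red(h,c), blue(c,f)
round 1: derive path(i,c) via R2 from red(i,i), blue(i,c)
round 1: derive path(i,f) via R2 from red(i,i), blue(i,f)
round 2: derive path(a,c) via R1 from path(a,i), path(i,c)
round 2: derive path(a,j) via R1 from path(a,f), path(f,j)
round 2: derive path(f,h) via R1 from path(f,j), path(j,h)
round 2: derive path(h,j) via R1 from path(h,f), path(f,j)
round 2: derive path(i,j) via R1 from path(i,f), path(f,j)
round 2: derive path(j,c) via R1 from path(j,h), path(h,c)
round 2: derive path(j,f) via R1 from path(j,h), path(h,f)
round 3: derive path(a,h) via R1 from path(a,f), path(f,h)
round 3: derive path(f,c) via R1 from path(f,h), path(h,c)
round 3: derive path(h,h) via R1 from path(h,f), path(f,h)
round 3: derive path(i,h) via R1 from path(i,f), path(f,h)
round 3: derive path(j,j) via R1 from path(j,f), path(f,j)

no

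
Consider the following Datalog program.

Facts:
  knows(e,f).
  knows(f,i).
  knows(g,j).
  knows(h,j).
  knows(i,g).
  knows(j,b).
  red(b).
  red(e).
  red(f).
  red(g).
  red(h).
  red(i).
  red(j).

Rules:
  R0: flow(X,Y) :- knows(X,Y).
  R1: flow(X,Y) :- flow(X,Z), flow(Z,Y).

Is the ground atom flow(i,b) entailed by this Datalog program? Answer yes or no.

yes

round 1: derive flow(e,f) via R0 from knows(e,f)
round 1: derive flow(f,i) via R0 from knows(f,i)
round 1: derive flow(g,j) via R0 from knows(g,j)
round 1: derive flow(h,j) via R0 from knows(h,j)
round 1: derive flow(i,g) via R0 from knows(i,g)
round 1: derive flow(j,b) via R0 from knows(j,b)
round 2: derive flow(e,i) via R1 from flow(e,f), flow(f,i)
round 2: derive flow(f,g) via R1 from flow(f,i), flow(i,g)
round 2: derive flow(g,b) via R1 from flow(g,j), flow(j,b)
round 2: derive flow(h,b) via R1 from flow(h,j), flow(j,b)
round 2: derive flow(i,j) via R1 from flow(i,g), flow(g,j)
round 3: derive flow(e,g) via R1 from flow(e,f), flow(f,g)
round 3: derive flow(e,j) via R1 from flow(e,i), flow(i,j)
round 3: derive flow(f,b) via R1 from flow(f,g), flow(g,b)
round 3: derive flow(f,j) via R1 from flow(f,g), flow(g,j)
round 3: derive flow(i,b) via R1 from flow(i,g), flow(g,b)
round 4: derive flow(e,b) via R1 from flow(e,f), flow(f,b)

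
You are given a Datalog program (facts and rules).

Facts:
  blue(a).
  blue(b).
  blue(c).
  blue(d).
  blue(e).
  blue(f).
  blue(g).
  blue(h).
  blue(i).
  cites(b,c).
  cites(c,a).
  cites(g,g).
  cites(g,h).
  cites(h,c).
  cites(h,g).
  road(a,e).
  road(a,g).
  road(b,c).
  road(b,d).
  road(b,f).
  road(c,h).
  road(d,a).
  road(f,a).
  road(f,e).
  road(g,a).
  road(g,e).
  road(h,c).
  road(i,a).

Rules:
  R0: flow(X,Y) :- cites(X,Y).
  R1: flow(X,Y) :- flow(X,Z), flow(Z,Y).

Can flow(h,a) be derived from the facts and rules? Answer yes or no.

yes

round 1: derive flow(b,c) via R0 from cites(b,c)
round 1: derive flow(c,a) via R0 from cites(c,a)
round 1: derive flow(g,g) via R0 from cites(g,g)
round 1: derive flow(g,h) via R0 from cites(g,h)
round 1: derive flow(h,c) via R0 from cites(h,c)
round 1: derive flow(h,g) via R0 from cites(h,g)
round 2: derive flow(b,a) via R1 from flow(b,c), flow(c,a)
round 2: derive flow(g,c) via R1 from flow(g,h), flow(h,c)
round 2: derive flow(h,a) via R1 from flow(h,c), flow(c,a)
round 2: derive flow(h,h) via R1 from flow(h,g), flow(g,h)
round 3: derive flow(g,a) via R1 from flow(g,c), flow(c,a)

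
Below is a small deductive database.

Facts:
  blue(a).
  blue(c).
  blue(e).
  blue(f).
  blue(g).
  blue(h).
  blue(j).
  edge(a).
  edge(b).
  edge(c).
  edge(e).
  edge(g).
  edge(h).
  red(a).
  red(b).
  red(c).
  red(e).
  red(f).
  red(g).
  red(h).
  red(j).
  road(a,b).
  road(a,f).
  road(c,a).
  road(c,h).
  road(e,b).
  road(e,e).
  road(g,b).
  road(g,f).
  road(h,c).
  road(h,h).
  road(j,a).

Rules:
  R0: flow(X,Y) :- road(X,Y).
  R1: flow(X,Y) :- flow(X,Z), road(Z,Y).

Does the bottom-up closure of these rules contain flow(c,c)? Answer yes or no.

round 1: derive flow(a,b) via R0 from road(a,b)
round 1: derive flow(a,f) via R0 from road(a,f)
round 1: derive flow(c,a) via R0 from road(c,a)
round 1: derive flow(c,h) via R0 from road(c,h)
round 1: derive flow(e,b) via R0 from road(e,b)
round 1: derive flow(e,e) via R0 from road(e,e)
round 1: derive flow(g,b) via R0 from road(g,b)
round 1: derive flow(g,f) via R0 from road(g,f)
round 1: derive flow(h,c) via R0 from road(h,c)
round 1: derive flow(h,h) via R0 from road(h,h)
round 1: derive flow(j,a) via R0 from road(j,a)
round 2: derive flow(c,b) via R1 from flow(c,a), road(a,b)
round 2: derive flow(c,c) via R1 from flow(c,h), road(h,c)
round 2: derive flow(c,f) via R1 from flow(c,a), road(a,f)
round 2: derive flow(h,a) via R1 from flow(h,c), road(c,a)
round 2: derive flow(j,b) via R1 from flow(j,a), road(a,b)
round 2: derive flow(j,f) via R1 from flow(j,a), road(a,f)
round 3: derive flow(h,b) via R1 from flow(h,a), road(a,b)
round 3: derive flow(h,f) via R1 from flow(h,a), road(a,f)

yes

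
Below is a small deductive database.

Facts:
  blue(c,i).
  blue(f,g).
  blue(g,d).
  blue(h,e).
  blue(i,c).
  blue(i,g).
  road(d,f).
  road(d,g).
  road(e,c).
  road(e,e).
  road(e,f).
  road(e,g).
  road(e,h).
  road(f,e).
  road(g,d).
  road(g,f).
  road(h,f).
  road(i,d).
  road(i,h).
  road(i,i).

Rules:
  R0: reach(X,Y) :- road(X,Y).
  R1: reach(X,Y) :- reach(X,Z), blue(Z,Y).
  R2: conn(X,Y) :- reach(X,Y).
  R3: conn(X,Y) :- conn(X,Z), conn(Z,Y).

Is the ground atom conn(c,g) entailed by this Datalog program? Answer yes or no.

round 1: derive reach(d,f) via R0 from road(d,f)
round 1: derive reach(d,g) via R0 from road(d,g)
round 1: derive reach(e,c) via R0 from road(e,c)
round 1: derive reach(e,e) via R0 from road(e,e)
round 1: derive reach(e,f) via R0 from road(e,f)
round 1: derive reach(e,g) via R0 from road(e,g)
round 1: derive reach(e,h) via R0 from road(e,h)
round 1: derive reach(f,e) via R0 from road(f,e)
round 1: derive reach(g,d) via R0 from road(g,d)
round 1: derive reach(g,f) via R0 from road(g,f)
round 1: derive reach(h,f) via R0 from road(h,f)
round 1: derive reach(i,d) via R0 from road(i,d)
round 1: derive reach(i,h) via R0 from road(i,h)
round 1: derive reach(i,i) via R0 from road(i,i)
round 2: derive reach(d,d) via R1 from reach(d,g), blue(g,d)
round 2: derive reach(e,d) via R1 from reach(e,g), blue(g,d)
round 2: derive reach(e,i) via R1 from reach(e,c), blue(c,i)
round 2: derive reach(g,g) via R1 from reach(g,f), blue(f,g)
round 2: derive reach(h,g) via R1 from reach(h,f), blue(f,g)
round 2: derive reach(i,c) via R1 from reach(i,i), blue(i,c)
round 2: derive reach(i,e) via R1 from reach(i,h), blue(h,e)
round 2: derive reach(i,g) via R1 from reach(i,i), blue(i,g)
round 2: derive conn(d,f) via R2 from reach(d,f)
round 2: derive conn(d,g) via R2 from reach(d,g)
round 2: derive conn(e,c) via R2 from reach(e,c)
round 2: derive conn(e,e) via R2 from reach(e,e)
round 2: derive conn(e,f) via R2 from reach(e,f)
round 2: derive conn(e,g) via R2 from reach(e,g)
round 2: derive conn(e,h) via R2 from reach(e,h)
round 2: derive conn(f,e) via R2 from reach(f,e)
round 2: derive conn(g,d) via R2 from reach(g,d)
round 2: derive conn(g,f) via R2 from reach(g,f)
round 2: derive conn(h,f) via R2 from reach(h,f)
round 2: derive conn(i,d) via R2 from reach(i,d)
round 2: derive conn(i,h) via R2 from reach(i,h)
round 2: derive conn(i,i) via R2 from reach(i,i)
round 3: derive reach(h,d) via R1 from reach(h,g), blue(g,d)
round 3: derive conn(d,d) via R2 from reach(d,d)
round 3: derive conn(e,d) via R2 from reach(e,d)
round 3: derive conn(e,i) via R2 from reach(e,i)
round 3: derive conn(g,g) via R2 from reach(g,g)
round 3: derive conn(h,g) via R2 from reach(h,g)
round 3: derive conn(i,c) via R2 from reach(i,c)
round 3: derive conn(i,e) via R2 from reach(i,e)
round 3: derive conn(i,g) via R2 from reach(i,g)
round 3: derive conn(d,e) via R3 from conn(d,f), conn(f,e)
round 3: derive conn(f,c) via R3 from conn(f,e), conn(e,c)
round 3: derive conn(f,f) via R3 from conn(f,e), conn(e,f)
round 3: derive conn(f,g) via R3 from conn(f,e), conn(e,g)
round 3: derive conn(f,h) via R3 from conn(f,e), conn(e,h)
round 3: derive conn(g,e) via R3 from conn(g,f), conn(f,e)
round 3: derive conn(h,e) via R3 from conn(h,f), conn(f,e)
round 3: derive conn(i,f) via R3 from conn(i,d), conn(d,f)
round 4: derive conn(h,d) via R2 from reach(h,d)
round 4: derive conn(d,c) via R3 from conn(d,e), conn(e,c)
round 4: derive conn(d,h) via R3 from conn(d,e), conn(e,h)
round 4: derive conn(d,i) via R3 from conn(d,e), conn(e,i)
round 4: derive conn(f,d) via R3 from conn(f,e), conn(e,d)
round 4: derive conn(f,i) via R3 from conn(f,e), conn(e,i)
round 4: derive conn(g,c) via R3 from conn(g,e), conn(e,c)
round 4: derive conn(g,h) via R3 from conn(g,e), conn(e,h)
round 4: derive conn(g,i) via R3 from conn(g,e), conn(e,i)
round 4: derive conn(h,c) via R3 from conn(h,e), conn(e,c)
round 4: derive conn(h,h) via R3 from conn(h,e), conn(e,h)
round 4: derive conn(h,i) via R3 from conn(h,e), conn(e,i)

no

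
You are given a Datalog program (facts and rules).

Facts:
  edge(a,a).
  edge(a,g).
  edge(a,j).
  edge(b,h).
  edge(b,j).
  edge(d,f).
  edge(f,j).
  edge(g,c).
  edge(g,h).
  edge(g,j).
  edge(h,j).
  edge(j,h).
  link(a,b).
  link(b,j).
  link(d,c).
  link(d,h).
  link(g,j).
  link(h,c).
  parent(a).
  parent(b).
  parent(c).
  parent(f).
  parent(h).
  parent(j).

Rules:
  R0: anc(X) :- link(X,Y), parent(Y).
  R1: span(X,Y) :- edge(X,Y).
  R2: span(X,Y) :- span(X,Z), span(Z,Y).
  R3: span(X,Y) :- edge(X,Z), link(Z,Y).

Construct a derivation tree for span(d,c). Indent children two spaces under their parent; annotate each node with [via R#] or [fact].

round 1: derive span(a,a) via R1 from edge(a,a)
round 1: derive span(a,g) via R1 from edge(a,g)
round 1: derive span(a,j) via R1 from edge(a,j)
round 1: derive span(b,h) via R1 from edge(b,h)
round 1: derive span(b,j) via R1 from edge(b,j)
round 1: derive span(d,f) via R1 from edge(d,f)
round 1: derive span(f,j) via R1 from edge(f,j)
round 1: derive span(g,c) via R1 from edge(g,c)
round 1: derive span(g,h) via R1 from edge(g,h)
round 1: derive span(g,j) via R1 from edge(g,j)
round 1: derive span(h,j) via R1 from edge(h,j)
round 1: derive span(j,h) via R1 from edge(j,h)
round 1: derive span(a,b) via R3 from edge(a,a), link(a,b)
round 1: derive span(b,c) via R3 from edge(b,h), link(h,c)
round 1: derive span(j,c) via R3 from edge(j,h), link(h,c)
round 2: derive span(a,c) via R2 from span(a,b), span(b,c)
round 2: derive span(a,h) via R2 from span(a,b), span(b,h)
round 2: derive span(d,j) via R2 from span(d,f), span(f,j)
round 2: derive span(f,c) via R2 from span(f,j), span(j,c)
round 2: derive span(f,h) via R2 from span(f,j), span(j,h)
round 2: derive span(h,c) via R2 from span(h,j), span(j,c)
round 2: derive span(h,h) via R2 from span(h,j), span(j,h)
round 2: derive span(j,j) via R2 from span(j,h), span(h,j)
round 3: derive span(d,c) via R2 from span(d,f), span(f,c)
round 3: derive span(d,h) via R2 from span(d,f), span(f,h)

span(d,c)  [via R2]
  span(d,f)  [via R1]
    edge(d,f)  [fact]
  span(f,c)  [via R2]
    span(f,j)  [via R1]
      edge(f,j)  [fact]
    span(j,c)  [via R3]
      edge(j,h)  [fact]
      link(h,c)  [fact]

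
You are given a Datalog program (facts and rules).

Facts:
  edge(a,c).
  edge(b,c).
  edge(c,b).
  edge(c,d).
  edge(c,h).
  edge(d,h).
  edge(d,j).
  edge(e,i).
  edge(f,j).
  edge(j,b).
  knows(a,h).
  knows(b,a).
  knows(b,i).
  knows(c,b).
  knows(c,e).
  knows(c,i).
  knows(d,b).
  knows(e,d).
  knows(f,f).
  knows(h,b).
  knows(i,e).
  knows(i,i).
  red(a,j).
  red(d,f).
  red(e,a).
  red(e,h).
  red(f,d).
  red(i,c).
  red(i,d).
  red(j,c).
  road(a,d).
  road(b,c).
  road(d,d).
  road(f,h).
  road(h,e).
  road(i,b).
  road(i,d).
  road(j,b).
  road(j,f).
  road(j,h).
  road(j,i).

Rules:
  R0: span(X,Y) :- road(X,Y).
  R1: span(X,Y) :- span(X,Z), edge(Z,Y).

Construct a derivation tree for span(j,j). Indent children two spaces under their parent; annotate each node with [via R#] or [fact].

span(j,j)  [via R1]
  span(j,f)  [via R0]
    road(j,f)  [fact]
  edge(f,j)  [fact]

round 1: derive span(a,d) via R0 from road(a,d)
round 1: derive span(b,c) via R0 from road(b,c)
round 1: derive span(d,d) via R0 from road(d,d)
round 1: derive span(f,h) via R0 from road(f,h)
round 1: derive span(h,e) via R0 from road(h,e)
round 1: derive span(i,b) via R0 from road(i,b)
round 1: derive span(i,d) via R0 from road(i,d)
round 1: derive span(j,b) via R0 from road(j,b)
round 1: derive span(j,f) via R0 from road(j,f)
round 1: derive span(j,h) via R0 from road(j,h)
round 1: derive span(j,i) via R0 from road(j,i)
round 2: derive span(a,h) via R1 from span(a,d), edge(d,h)
round 2: derive span(a,j) via R1 from span(a,d), edge(d,j)
round 2: derive span(b,b) via R1 from span(b,c), edge(c,b)
round 2: derive span(b,d) via R1 from span(b,c), edge(c,d)
round 2: derive span(b,h) via R1 from span(b,c), edge(c,h)
round 2: derive span(d,h) via R1 from span(d,d), edge(d,h)
round 2: derive span(d,j) via R1 from span(d,d), edge(d,j)
round 2: derive span(h,i) via R1 from span(h,e), edge(e,i)
round 2: derive span(i,c) via R1 from span(i,b), edge(b,c)
round 2: derive span(i,h) via R1 from span(i,d), edge(d,h)
round 2: derive span(i,j) via R1 from span(i,d), edge(d,j)
round 2: derive span(j,c) via R1 from span(j,b), edge(b,c)
round 2: derive span(j,j) via R1 from span(j,f), edge(f,j)
round 3: derive span(a,b) via R1 from span(a,j), edge(j,b)
round 3: derive span(b,j) via R1 from span(b,d), edge(d,j)
round 3: derive span(d,b) via R1 from span(d,j), edge(j,b)
round 3: derive span(j,d) via R1 from span(j,c), edge(c,d)
round 4: derive span(a,c) via R1 from span(a,b), edge(b,c)
round 4: derive span(d,c) via R1 from span(d,b), edge(b,c)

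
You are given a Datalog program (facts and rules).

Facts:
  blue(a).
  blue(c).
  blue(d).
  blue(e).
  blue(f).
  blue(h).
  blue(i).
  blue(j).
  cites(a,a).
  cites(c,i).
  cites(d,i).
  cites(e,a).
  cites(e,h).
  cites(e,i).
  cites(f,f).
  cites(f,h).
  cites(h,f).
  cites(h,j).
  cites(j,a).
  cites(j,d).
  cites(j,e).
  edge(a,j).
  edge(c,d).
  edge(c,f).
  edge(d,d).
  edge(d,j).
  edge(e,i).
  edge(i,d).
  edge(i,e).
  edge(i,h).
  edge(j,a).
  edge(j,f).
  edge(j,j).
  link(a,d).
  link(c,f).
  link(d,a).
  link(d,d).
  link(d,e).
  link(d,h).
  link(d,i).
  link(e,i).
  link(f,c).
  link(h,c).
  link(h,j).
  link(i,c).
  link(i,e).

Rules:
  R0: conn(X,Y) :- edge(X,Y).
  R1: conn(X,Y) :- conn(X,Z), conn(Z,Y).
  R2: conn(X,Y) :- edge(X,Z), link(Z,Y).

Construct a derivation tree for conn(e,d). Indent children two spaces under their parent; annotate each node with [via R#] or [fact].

conn(e,d)  [via R1]
  conn(e,c)  [via R2]
    edge(e,i)  [fact]
    link(i,c)  [fact]
  conn(c,d)  [via R0]
    edge(c,d)  [fact]

round 1: derive conn(a,j) via R0 from edge(a,j)
round 1: derive conn(c,d) via R0 from edge(c,d)
round 1: derive conn(c,f) via R0 from edge(c,f)
round 1: derive conn(d,d) via R0 from edge(d,d)
round 1: derive conn(d,j) via R0 from edge(d,j)
round 1: derive conn(e,i) via R0 from edge(e,i)
round 1: derive conn(i,d) via R0 from edge(i,d)
round 1: derive conn(i,e) via R0 from edge(i,e)
round 1: derive conn(i,h) via R0 from edge(i,h)
round 1: derive conn(j,a) via R0 from edge(j,a)
round 1: derive conn(j,f) via R0 from edge(j,f)
round 1: derive conn(j,j) via R0 from edge(j,j)
round 1: derive conn(c,a) via R2 from edge(c,d), link(d,a)
round 1: derive conn(c,c) via R2 from edge(c,f), link(f,c)
round 1: derive conn(c,e) via R2 from edge(c,d), link(d,e)
round 1: derive conn(c,h) via R2 from edge(c,d), link(d,h)
round 1: derive conn(c,i) via R2 from edge(c,d), link(d,i)
round 1: derive conn(d,a) via R2 from edge(d,d), link(d,a)
round 1: derive conn(d,e) via R2 from edge(d,d), link(d,e)
round 1: derive conn(d,h) via R2 from edge(d,d), link(d,h)
round 1: derive conn(d,i) via R2 from edge(d,d), link(d,i)
round 1: derive conn(e,c) via R2 from edge(e,i), link(i,c)
round 1: derive conn(e,e) via R2 from edge(e,i), link(i,e)
round 1: derive conn(i,a) via R2 from edge(i,d), link(d,a)
round 1: derive conn(i,c) via R2 from edge(i,h), link(h,c)
round 1: derive conn(i,i) via R2 from edge(i,d), link(d,i)
round 1: derive conn(i,j) via R2 from edge(i,h), link(h,j)
round 1: derive conn(j,c) via R2 from edge(j,f), link(f,c)
round 1: derive conn(j,d) via R2 from edge(j,a), link(a,d)
round 2: derive conn(a,a) via R1 from conn(a,j), conn(j,a)
round 2: derive conn(a,c) via R1 from conn(a,j), conn(j,c)
round 2: derive conn(a,d) via R1 from conn(a,j), conn(j,d)
round 2: derive conn(a,f) via R1 from conn(a,j), conn(j,f)
round 2: derive conn(c,j) via R1 from conn(c,a), conn(a,j)
round 2: derive conn(d,c) via R1 from conn(d,e), conn(e,c)
round 2: derive conn(d,f) via R1 from conn(d,j), conn(j,f)
round 2: derive conn(e,a) via R1 from conn(e,c), conn(c,a)
round 2: derive conn(e,d) via R1 from conn(e,c), conn(c,d)
round 2: derive conn(e,f) via R1 from conn(e,c), conn(c,f)
round 2: derive conn(e,h) via R1 from conn(e,c), conn(c,h)
round 2: derive conn(e,j) via R1 from conn(e,i), conn(i,j)
round 2: derive conn(i,f) via R1 from conn(i,c), conn(c,f)
round 2: derive conn(j,e) via R1 from conn(j,c), conn(c,e)
round 2: derive conn(j,h) via R1 from conn(j,c), conn(c,h)
round 2: derive conn(j,i) via R1 from conn(j,c), conn(c,i)
round 3: derive conn(a,e) via R1 from conn(a,c), conn(c,e)
round 3: derive conn(a,h) via R1 from conn(a,c), conn(c,h)
round 3: derive conn(a,i) via R1 from conn(a,c), conn(c,i)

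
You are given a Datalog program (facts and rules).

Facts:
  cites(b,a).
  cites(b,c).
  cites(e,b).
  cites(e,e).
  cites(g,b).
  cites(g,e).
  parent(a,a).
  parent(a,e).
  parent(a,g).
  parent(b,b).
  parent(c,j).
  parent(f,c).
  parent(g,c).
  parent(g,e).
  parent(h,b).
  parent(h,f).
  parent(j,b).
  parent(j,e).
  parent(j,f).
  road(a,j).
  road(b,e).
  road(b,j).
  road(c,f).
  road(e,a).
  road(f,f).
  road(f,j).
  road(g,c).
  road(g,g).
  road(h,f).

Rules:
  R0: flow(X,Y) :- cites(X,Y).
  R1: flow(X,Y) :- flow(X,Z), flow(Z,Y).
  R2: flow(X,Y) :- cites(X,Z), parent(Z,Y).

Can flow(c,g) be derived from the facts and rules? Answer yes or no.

no

round 1: derive flow(b,a) via R0 from cites(b,a)
round 1: derive flow(b,c) via R0 from cites(b,c)
round 1: derive flow(e,b) via R0 from cites(e,b)
round 1: derive flow(e,e) via R0 from cites(e,e)
round 1: derive flow(g,b) via R0 from cites(g,b)
round 1: derive flow(g,e) via R0 from cites(g,e)
round 1: derive flow(b,e) via R2 from cites(b,a), parent(a,e)
round 1: derive flow(b,g) via R2 from cites(b,a), parent(a,g)
round 1: derive flow(b,j) via R2 from cites(b,c), parent(c,j)
round 2: derive flow(b,b) via R1 from flow(b,e), flow(e,b)
round 2: derive flow(e,a) via R1 from flow(e,b), flow(b,a)
round 2: derive flow(e,c) via R1 from flow(e,b), flow(b,c)
round 2: derive flow(e,g) via R1 from flow(e,b), flow(b,g)
round 2: derive flow(e,j) via R1 from flow(e,b), flow(b,j)
round 2: derive flow(g,a) via R1 from flow(g,b), flow(b,a)
round 2: derive flow(g,c) via R1 from flow(g,b), flow(b,c)
round 2: derive flow(g,g) via R1 from flow(g,b), flow(b,g)
round 2: derive flow(g,j) via R1 from flow(g,b), flow(b,j)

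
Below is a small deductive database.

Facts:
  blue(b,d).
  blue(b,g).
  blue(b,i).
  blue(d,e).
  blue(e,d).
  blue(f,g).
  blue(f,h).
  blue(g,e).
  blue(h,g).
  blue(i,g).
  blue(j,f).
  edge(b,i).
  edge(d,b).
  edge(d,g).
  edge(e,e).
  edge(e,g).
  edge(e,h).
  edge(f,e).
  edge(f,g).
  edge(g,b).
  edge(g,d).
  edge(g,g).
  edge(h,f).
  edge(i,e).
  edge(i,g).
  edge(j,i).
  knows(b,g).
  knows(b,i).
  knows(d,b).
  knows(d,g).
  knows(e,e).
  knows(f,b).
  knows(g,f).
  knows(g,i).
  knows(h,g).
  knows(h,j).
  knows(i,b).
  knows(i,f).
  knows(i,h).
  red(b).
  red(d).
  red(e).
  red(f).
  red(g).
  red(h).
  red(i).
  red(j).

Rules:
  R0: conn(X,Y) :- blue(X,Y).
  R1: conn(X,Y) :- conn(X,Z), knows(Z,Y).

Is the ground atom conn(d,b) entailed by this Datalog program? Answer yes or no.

no

round 1: derive conn(b,d) via R0 from blue(b,d)
round 1: derive conn(b,g) via R0 from blue(b,g)
round 1: derive conn(b,i) via R0 from blue(b,i)
round 1: derive conn(d,e) via R0 from blue(d,e)
round 1: derive conn(e,d) via R0 from blue(e,d)
round 1: derive conn(f,g) via R0 from blue(f,g)
round 1: derive conn(f,h) via R0 from blue(f,h)
round 1: derive conn(g,e) via R0 from blue(g,e)
round 1: derive conn(h,g) via R0 from blue(h,g)
round 1: derive conn(i,g) via R0 from blue(i,g)
round 1: derive conn(j,f) via R0 from blue(j,f)
round 2: derive conn(b,b) via R1 from conn(b,d), knows(d,b)
round 2: derive conn(b,f) via R1 from conn(b,g), knows(g,f)
round 2: derive conn(b,h) via R1 from conn(b,i), knows(i,h)
round 2: derive conn(e,b) via R1 from conn(e,d), knows(d,b)
round 2: derive conn(e,g) via R1 from conn(e,d), knows(d,g)
round 2: derive conn(f,f) via R1 from conn(f,g), knows(g,f)
round 2: derive conn(f,i) via R1 from conn(f,g), knows(g,i)
round 2: derive conn(f,j) via R1 from conn(f,h), knows(h,j)
round 2: derive conn(h,f) via R1 from conn(h,g), knows(g,f)
round 2: derive conn(h,i) via R1 from conn(h,g), knows(g,i)
round 2: derive conn(i,f) via R1 from conn(i,g), knows(g,f)
round 2: derive conn(i,i) via R1 from conn(i,g), knows(g,i)
round 2: derive conn(j,b) via R1 from conn(j,f), knows(f,b)
round 3: derive conn(b,j) via R1 from conn(b,h), knows(h,j)
round 3: derive conn(e,f) via R1 from conn(e,g), knows(g,f)
round 3: derive conn(e,i) via R1 from conn(e,b), knows(b,i)
round 3: derive conn(f,b) via R1 from conn(f,f), knows(f,b)
round 3: derive conn(h,b) via R1 from conn(h,f), knows(f,b)
round 3: derive conn(h,h) via R1 from conn(h,i), knows(i,h)
round 3: derive conn(i,b) via R1 from conn(i,f), knows(f,b)
round 3: derive conn(i,h) via R1 from conn(i,i), knows(i,h)
round 3: derive conn(j,g) via R1 from conn(j,b), knows(b,g)
round 3: derive conn(j,i) via R1 from conn(j,b), knows(b,i)
round 4: derive conn(e,h) via R1 from conn(e,i), knows(i,h)
round 4: derive conn(h,j) via R1 from conn(h,h), knows(h,j)
round 4: derive conn(i,j) via R1 from conn(i,h), knows(h,j)
round 4: derive conn(j,h) via R1 from conn(j,i), knows(i,h)
round 5: derive conn(e,j) via R1 from conn(e,h), knows(h,j)
round 5: derive conn(j,j) via R1 from conn(j,h), knows(h,j)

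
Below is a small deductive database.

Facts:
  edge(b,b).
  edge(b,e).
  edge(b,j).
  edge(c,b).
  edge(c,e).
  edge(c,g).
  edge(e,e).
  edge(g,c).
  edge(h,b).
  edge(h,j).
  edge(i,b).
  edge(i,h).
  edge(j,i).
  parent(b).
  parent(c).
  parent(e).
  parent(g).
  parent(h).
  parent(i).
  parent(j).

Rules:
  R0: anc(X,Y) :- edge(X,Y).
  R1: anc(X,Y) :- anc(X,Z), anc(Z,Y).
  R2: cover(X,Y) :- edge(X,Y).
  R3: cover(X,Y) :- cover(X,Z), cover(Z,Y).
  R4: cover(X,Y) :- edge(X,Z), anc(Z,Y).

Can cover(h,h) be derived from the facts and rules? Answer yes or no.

yes

round 1: derive anc(b,b) via R0 from edge(b,b)
round 1: derive anc(b,e) via R0 from edge(b,e)
round 1: derive anc(b,j) via R0 from edge(b,j)
round 1: derive anc(c,b) via R0 from edge(c,b)
round 1: derive anc(c,e) via R0 from edge(c,e)
round 1: derive anc(c,g) via R0 from edge(c,g)
round 1: derive anc(e,e) via R0 from edge(e,e)
round 1: derive anc(g,c) via R0 from edge(g,c)
round 1: derive anc(h,b) via R0 from edge(h,b)
round 1: derive anc(h,j) via R0 from edge(h,j)
round 1: derive anc(i,b) via R0 from edge(i,b)
round 1: derive anc(i,h) via R0 from edge(i,h)
round 1: derive anc(j,i) via R0 from edge(j,i)
round 1: derive cover(b,b) via R2 from edge(b,b)
round 1: derive cover(b,e) via R2 from edge(b,e)
round 1: derive cover(b,j) via R2 from edge(b,j)
round 1: derive cover(c,b) via R2 from edge(c,b)
round 1: derive cover(c,e) via R2 from edge(c,e)
round 1: derive cover(c,g) via R2 from edge(c,g)
round 1: derive cover(e,e) via R2 from edge(e,e)
round 1: derive cover(g,c) via R2 from edge(g,c)
round 1: derive cover(h,b) via R2 from edge(h,b)
round 1: derive cover(h,j) via R2 from edge(h,j)
round 1: derive cover(i,b) via R2 from edge(i,b)
round 1: derive cover(i,h) via R2 from edge(i,h)
round 1: derive cover(j,i) via R2 from edge(j,i)
round 2: derive anc(b,i) via R1 from anc(b,j), anc(j,i)
round 2: derive anc(c,c) via R1 from anc(c,g), anc(g,c)
round 2: derive anc(c,j) via R1 from anc(c,b), anc(b,j)
round 2: derive anc(g,b) via R1 from anc(g,c), anc(c,b)
round 2: derive anc(g,e) via R1 from anc(g,c), anc(c,e)
round 2: derive anc(g,g) via R1 from anc(g,c), anc(c,g)
round 2: derive anc(h,e) via R1 from anc(h,b), anc(b,e)
round 2: derive anc(h,i) via R1 from anc(h,j), anc(j,i)
round 2: derive anc(i,e) via R1 from anc(i,b), anc(b,e)
round 2: derive anc(i,j) via R1 from anc(i,b), anc(b,j)
round 2: derive anc(j,b) via R1 from anc(j,i), anc(i,b)
round 2: derive anc(j,h) via R1 from anc(j,i), anc(i,h)
round 2: derive cover(b,i) via R3 from cover(b,j), cover(j,i)
round 2: derive cover(c,c) via R3 from cover(c,g), cover(g,c)
round 2: derive cover(c,j) via R3 from cover(c,b), cover(b,j)
round 2: derive cover(g,b) via R3 from cover(g,c), cover(c,b)
round 2: derive cover(g,e) via R3 from cover(g,c), cover(c,e)
round 2: derive cover(g,g) via R3 from cover(g,c), cover(c,g)
round 2: derive cover(h,e) via R3 from cover(h,b), cover(b,e)
round 2: derive cover(h,i) via R3 from cover(h,j), cover(j,i)
round 2: derive cover(i,e) via R3 from cover(i,b), cover(b,e)
round 2: derive cover(i,j) via R3 from cover(i,b), cover(b,j)
round 2: derive cover(j,b) via R3 from cover(j,i), cover(i,b)
round 2: derive cover(j,h) via R3 from cover(j,i), cover(i,h)
round 3: derive anc(b,h) via R1 from anc(b,i), anc(i,h)
round 3: derive anc(c,h) via R1 from anc(c,j), anc(j,h)
round 3: derive anc(c,i) via R1 from anc(c,b), anc(b,i)
round 3: derive anc(g,i) via R1 from anc(g,b), anc(b,i)
round 3: derive anc(g,j) via R1 from anc(g,b), anc(b,j)
round 3: derive anc(h,h) via R1 from anc(h,i), anc(i,h)
round 3: derive anc(i,i) via R1 from anc(i,b), anc(b,i)
round 3: derive anc(j,e) via R1 from anc(j,b), anc(b,e)
round 3: derive anc(j,j) via R1 from anc(j,b), anc(b,j)
round 3: derive cover(b,h) via R3 from cover(b,i), cover(i,h)
round 3: derive cover(c,h) via R3 from cover(c,j), cover(j,h)
round 3: derive cover(c,i) via R3 from cover(c,b), cover(b,i)
round 3: derive cover(g,i) via R3 from cover(g,b), cover(b,i)
round 3: derive cover(g,j) via R3 from cover(g,b), cover(b,j)
round 3: derive cover(h,h) via R3 from cover(h,i), cover(i,h)
round 3: derive cover(i,i) via R3 from cover(i,b), cover(b,i)
round 3: derive cover(j,e) via R3 from cover(j,b), cover(b,e)
round 3: derive cover(j,j) via R3 from cover(j,b), cover(b,j)
round 4: derive anc(g,h) via R1 from anc(g,b), anc(b,h)
round 4: derive cover(g,h) via R3 from cover(g,b), cover(b,h)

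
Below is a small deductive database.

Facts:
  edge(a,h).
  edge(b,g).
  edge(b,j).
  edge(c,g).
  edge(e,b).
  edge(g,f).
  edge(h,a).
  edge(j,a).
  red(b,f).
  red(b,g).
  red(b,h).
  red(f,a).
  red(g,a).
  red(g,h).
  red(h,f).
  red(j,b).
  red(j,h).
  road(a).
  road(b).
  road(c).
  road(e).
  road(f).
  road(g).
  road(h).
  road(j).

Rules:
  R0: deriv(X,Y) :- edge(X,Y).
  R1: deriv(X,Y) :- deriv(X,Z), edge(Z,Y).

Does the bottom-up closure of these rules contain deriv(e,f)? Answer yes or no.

round 1: derive deriv(a,h) via R0 from edge(a,h)
round 1: derive deriv(b,g) via R0 from edge(b,g)
round 1: derive deriv(b,j) via R0 from edge(b,j)
round 1: derive deriv(c,g) via R0 from edge(c,g)
round 1: derive deriv(e,b) via R0 from edge(e,b)
round 1: derive deriv(g,f) via R0 from edge(g,f)
round 1: derive deriv(h,a) via R0 from edge(h,a)
round 1: derive deriv(j,a) via R0 from edge(j,a)
round 2: derive deriv(a,a) via R1 from deriv(a,h), edge(h,a)
round 2: derive deriv(b,a) via R1 from deriv(b,j), edge(j,a)
round 2: derive deriv(b,f) via R1 from deriv(b,g), edge(g,f)
round 2: derive deriv(c,f) via R1 from deriv(c,g), edge(g,f)
round 2: derive deriv(e,g) via R1 from deriv(e,b), edge(b,g)
round 2: derive deriv(e,j) via R1 from deriv(e,b), edge(b,j)
round 2: derive deriv(h,h) via R1 from deriv(h,a), edge(a,h)
round 2: derive deriv(j,h) via R1 from deriv(j,a), edge(a,h)
round 3: derive deriv(b,h) via R1 from deriv(b,a), edge(a,h)
round 3: derive deriv(e,a) via R1 from deriv(e,j), edge(j,a)
round 3: derive deriv(e,f) via R1 from deriv(e,g), edge(g,f)
round 4: derive deriv(e,h) via R1 from deriv(e,a), edge(a,h)

yes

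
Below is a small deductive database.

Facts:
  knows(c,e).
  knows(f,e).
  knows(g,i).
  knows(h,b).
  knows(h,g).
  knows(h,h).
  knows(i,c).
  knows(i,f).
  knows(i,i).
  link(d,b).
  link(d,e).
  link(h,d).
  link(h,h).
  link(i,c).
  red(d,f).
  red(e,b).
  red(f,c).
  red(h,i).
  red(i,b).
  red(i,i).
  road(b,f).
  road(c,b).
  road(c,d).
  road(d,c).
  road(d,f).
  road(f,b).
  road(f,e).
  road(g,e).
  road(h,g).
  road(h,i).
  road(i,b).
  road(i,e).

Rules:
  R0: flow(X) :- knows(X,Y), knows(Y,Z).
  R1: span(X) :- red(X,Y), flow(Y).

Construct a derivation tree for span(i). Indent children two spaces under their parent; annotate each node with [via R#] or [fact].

round 1: derive flow(g) via R0 from knows(g,i), knows(i,c)
round 1: derive flow(h) via R0 from knows(h,g), knows(g,i)
round 1: derive flow(i) via R0 from knows(i,c), knows(c,e)
round 2: derive span(h) via R1 from red(h,i), flow(i)
round 2: derive span(i) via R1 from red(i,i), flow(i)

span(i)  [via R1]
  red(i,i)  [fact]
  flow(i)  [via R0]
    knows(i,c)  [fact]
    knows(c,e)  [fact]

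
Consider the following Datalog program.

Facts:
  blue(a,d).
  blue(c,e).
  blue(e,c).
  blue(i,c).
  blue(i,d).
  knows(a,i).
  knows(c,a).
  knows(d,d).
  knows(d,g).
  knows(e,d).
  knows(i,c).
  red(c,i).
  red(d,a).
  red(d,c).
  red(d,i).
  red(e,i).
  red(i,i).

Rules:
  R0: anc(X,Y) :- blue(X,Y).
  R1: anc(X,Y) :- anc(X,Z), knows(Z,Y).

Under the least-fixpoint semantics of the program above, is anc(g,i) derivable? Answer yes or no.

round 1: derive anc(a,d) via R0 from blue(a,d)
round 1: derive anc(c,e) via R0 from blue(c,e)
round 1: derive anc(e,c) via R0 from blue(e,c)
round 1: derive anc(i,c) via R0 from blue(i,c)
round 1: derive anc(i,d) via R0 from blue(i,d)
round 2: derive anc(a,g) via R1 from anc(a,d), knows(d,g)
round 2: derive anc(c,d) via R1 from anc(c,e), knows(e,d)
round 2: derive anc(e,a) via R1 from anc(e,c), knows(c,a)
round 2: derive anc(i,a) via R1 from anc(i,c), knows(c,a)
round 2: derive anc(i,g) via R1 from anc(i,d), knows(d,g)
round 3: derive anc(c,g) via R1 from anc(c,d), knows(d,g)
round 3: derive anc(e,i) via R1 from anc(e,a), knows(a,i)
round 3: derive anc(i,i) via R1 from anc(i,a), knows(a,i)

no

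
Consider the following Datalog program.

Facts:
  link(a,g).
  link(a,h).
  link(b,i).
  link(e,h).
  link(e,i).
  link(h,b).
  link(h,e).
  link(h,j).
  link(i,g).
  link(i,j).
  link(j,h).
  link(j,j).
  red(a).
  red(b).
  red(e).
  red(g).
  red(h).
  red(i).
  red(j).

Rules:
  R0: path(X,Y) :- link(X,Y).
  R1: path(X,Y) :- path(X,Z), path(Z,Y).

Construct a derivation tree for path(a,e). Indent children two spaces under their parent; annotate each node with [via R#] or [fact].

round 1: derive path(a,g) via R0 from link(a,g)
round 1: derive path(a,h) via R0 from link(a,h)
round 1: derive path(b,i) via R0 from link(b,i)
round 1: derive path(e,h) via R0 from link(e,h)
round 1: derive path(e,i) via R0 from link(e,i)
round 1: derive path(h,b) via R0 from link(h,b)
round 1: derive path(h,e) via R0 from link(h,e)
round 1: derive path(h,j) via R0 from link(h,j)
round 1: derive path(i,g) via R0 from link(i,g)
round 1: derive path(i,j) via R0 from link(i,j)
round 1: derive path(j,h) via R0 from link(j,h)
round 1: derive path(j,j) via R0 from link(j,j)
round 2: derive path(a,b) via R1 from path(a,h), path(h,b)
round 2: derive path(a,e) via R1 from path(a,h), path(h,e)
round 2: derive path(a,j) via R1 from path(a,h), path(h,j)
round 2: derive path(b,g) via R1 from path(b,i), path(i,g)
round 2: derive path(b,j) via R1 from path(b,i), path(i,j)
round 2: derive path(e,b) via R1 from path(e,h), path(h,b)
round 2: derive path(e,e) via R1 from path(e,h), path(h,e)
round 2: derive path(e,g) via R1 from path(e,i), path(i,g)
round 2: derive path(e,j) via R1 from path(e,h), path(h,j)
round 2: derive path(h,h) via R1 from path(h,e), path(e,h)
round 2: derive path(h,i) via R1 from path(h,b), path(b,i)
round 2: derive path(i,h) via R1 from path(i,j), path(j,h)
round 2: derive path(j,b) via R1 from path(j,h), path(h,b)
round 2: derive path(j,e) via R1 from path(j,h), path(h,e)
round 3: derive path(a,i) via R1 from path(a,b), path(b,i)
round 3: derive path(b,b) via R1 from path(b,j), path(j,b)
round 3: derive path(b,e) via R1 from path(b,j), path(j,e)
round 3: derive path(b,h) via R1 from path(b,i), path(i,h)
round 3: derive path(h,g) via R1 from path(h,b), path(b,g)
round 3: derive path(i,b) via R1 from path(i,h), path(h,b)
round 3: derive path(i,e) via R1 from path(i,h), path(h,e)
round 3: derive path(i,i) via R1 from path(i,h), path(h,i)
round 3: derive path(j,g) via R1 from path(j,b), path(b,g)
round 3: derive path(j,i) via R1 from path(j,b), path(b,i)

path(a,e)  [via R1]
  path(a,h)  [via R0]
    link(a,h)  [fact]
  path(h,e)  [via R0]
    link(h,e)  [fact]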